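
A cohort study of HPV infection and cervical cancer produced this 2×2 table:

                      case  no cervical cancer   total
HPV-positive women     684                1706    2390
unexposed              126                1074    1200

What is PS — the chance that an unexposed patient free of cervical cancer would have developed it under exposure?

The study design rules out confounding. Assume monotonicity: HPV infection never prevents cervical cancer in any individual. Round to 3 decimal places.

p₁ = P(outcome | exposed) = 684/2390 = 0.28619
p₀ = P(outcome | unexposed) = 126/1200 = 0.105
Under exogeneity and monotonicity, PS = (p₁ − p₀) / (1 − p₀).
PS = (0.28619 − 0.105) / (1 − 0.105) = 0.18119 / 0.895 ≈ 0.2024

PS ≈ 0.202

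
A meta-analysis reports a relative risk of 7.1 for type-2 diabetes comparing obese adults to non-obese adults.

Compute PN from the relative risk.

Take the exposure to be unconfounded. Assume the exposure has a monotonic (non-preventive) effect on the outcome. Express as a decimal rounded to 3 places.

Under exogeneity and monotonicity, PN = (RR − 1) / RR = 1 − 1/RR.
PN = (7.1 − 1) / 7.1 = 6.1 / 7.1 ≈ 0.8592

PN ≈ 0.859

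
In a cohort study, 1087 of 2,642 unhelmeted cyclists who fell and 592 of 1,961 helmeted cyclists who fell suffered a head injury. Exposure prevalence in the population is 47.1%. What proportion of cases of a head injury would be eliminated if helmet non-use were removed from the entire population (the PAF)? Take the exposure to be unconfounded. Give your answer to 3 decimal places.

p₁ = P(outcome | exposed) = 1087/2642 = 0.41143
p₀ = P(outcome | unexposed) = 592/1961 = 0.30189
Overall risk P(Y=1) = π·p₁ + (1−π)·p₀ = 0.471×0.41143 + 0.529×0.30189 = 0.35348.
Under exogeneity, PAF = [P(Y=1) − p₀] / P(Y=1).
PAF = (0.35348 − 0.30189) / 0.35348 ≈ 0.1460

PAF ≈ 0.146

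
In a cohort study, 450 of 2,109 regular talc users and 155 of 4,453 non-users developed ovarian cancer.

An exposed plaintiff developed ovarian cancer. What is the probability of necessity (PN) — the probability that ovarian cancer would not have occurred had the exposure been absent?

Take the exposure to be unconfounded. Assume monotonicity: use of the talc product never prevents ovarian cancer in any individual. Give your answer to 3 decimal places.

PN ≈ 0.837

p₁ = P(outcome | exposed) = 450/2109 = 0.21337
p₀ = P(outcome | unexposed) = 155/4453 = 0.034808
Under exogeneity and monotonicity, PN = (p₁ − p₀) / p₁.
PN = (0.21337 − 0.034808) / 0.21337 = 0.17856 / 0.21337 ≈ 0.8369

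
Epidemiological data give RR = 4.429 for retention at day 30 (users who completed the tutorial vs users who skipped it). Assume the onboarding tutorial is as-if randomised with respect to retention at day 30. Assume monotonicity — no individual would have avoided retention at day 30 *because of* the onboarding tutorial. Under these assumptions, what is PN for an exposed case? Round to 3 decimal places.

Under exogeneity and monotonicity, PN = (RR − 1) / RR = 1 − 1/RR.
PN = (4.429 − 1) / 4.429 = 3.429 / 4.429 ≈ 0.7742

PN ≈ 0.774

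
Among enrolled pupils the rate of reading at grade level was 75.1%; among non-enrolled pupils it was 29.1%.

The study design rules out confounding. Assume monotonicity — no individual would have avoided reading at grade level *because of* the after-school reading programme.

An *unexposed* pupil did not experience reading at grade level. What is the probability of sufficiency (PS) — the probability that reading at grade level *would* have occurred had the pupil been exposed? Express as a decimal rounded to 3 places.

p₁ = 0.751, p₀ = 0.291.
Under exogeneity and monotonicity, PS = (p₁ − p₀) / (1 − p₀).
PS = (0.751 − 0.291) / (1 − 0.291) = 0.46 / 0.709 ≈ 0.6488

PS ≈ 0.649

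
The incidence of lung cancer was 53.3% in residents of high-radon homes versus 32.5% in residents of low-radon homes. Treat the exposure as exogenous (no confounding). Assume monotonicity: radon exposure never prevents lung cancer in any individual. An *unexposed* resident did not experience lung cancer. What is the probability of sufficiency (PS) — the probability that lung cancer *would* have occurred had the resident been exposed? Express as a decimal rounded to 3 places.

p₁ = 0.533, p₀ = 0.325.
Under exogeneity and monotonicity, PS = (p₁ − p₀) / (1 − p₀).
PS = (0.533 − 0.325) / (1 − 0.325) = 0.208 / 0.675 ≈ 0.3081

PS ≈ 0.308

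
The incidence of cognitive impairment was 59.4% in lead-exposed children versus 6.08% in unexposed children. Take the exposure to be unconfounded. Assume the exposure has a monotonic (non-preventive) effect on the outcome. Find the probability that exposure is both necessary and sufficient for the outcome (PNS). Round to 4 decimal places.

PNS ≈ 0.5332

p₁ = 0.594, p₀ = 0.0608.
Under exogeneity and monotonicity, PNS = p₁ − p₀.
PNS = 0.594 − 0.0608 = 0.5332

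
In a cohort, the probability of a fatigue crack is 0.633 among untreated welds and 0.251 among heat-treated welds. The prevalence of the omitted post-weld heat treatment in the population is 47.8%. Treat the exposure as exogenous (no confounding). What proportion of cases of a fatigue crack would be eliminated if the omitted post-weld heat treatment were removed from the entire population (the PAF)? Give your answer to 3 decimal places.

Let p₁ = 0.633, p₀ = 0.251.
Overall risk P(Y=1) = π·p₁ + (1−π)·p₀ = 0.478×0.633 + 0.522×0.251 = 0.4336.
Under exogeneity, PAF = [P(Y=1) − p₀] / P(Y=1).
PAF = (0.4336 − 0.251) / 0.4336 ≈ 0.4211

PAF ≈ 0.421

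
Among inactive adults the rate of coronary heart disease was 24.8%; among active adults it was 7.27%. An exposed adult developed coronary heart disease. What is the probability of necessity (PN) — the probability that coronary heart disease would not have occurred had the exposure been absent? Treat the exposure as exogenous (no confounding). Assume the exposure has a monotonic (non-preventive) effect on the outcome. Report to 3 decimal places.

p₁ = 0.248, p₀ = 0.0727.
Under exogeneity and monotonicity, PN = (p₁ − p₀) / p₁.
PN = (0.248 − 0.0727) / 0.248 = 0.1753 / 0.248 ≈ 0.7069

PN ≈ 0.707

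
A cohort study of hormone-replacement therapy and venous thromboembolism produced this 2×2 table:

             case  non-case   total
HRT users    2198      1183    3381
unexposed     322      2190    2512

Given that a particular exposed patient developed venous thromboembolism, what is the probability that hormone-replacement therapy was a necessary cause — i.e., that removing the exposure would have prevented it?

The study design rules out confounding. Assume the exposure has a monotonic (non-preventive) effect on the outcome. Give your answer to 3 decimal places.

PN ≈ 0.803

p₁ = P(outcome | exposed) = 2198/3381 = 0.6501
p₀ = P(outcome | unexposed) = 322/2512 = 0.12818
Under exogeneity and monotonicity, PN = (p₁ − p₀) / p₁.
PN = (0.6501 − 0.12818) / 0.6501 = 0.52192 / 0.6501 ≈ 0.8028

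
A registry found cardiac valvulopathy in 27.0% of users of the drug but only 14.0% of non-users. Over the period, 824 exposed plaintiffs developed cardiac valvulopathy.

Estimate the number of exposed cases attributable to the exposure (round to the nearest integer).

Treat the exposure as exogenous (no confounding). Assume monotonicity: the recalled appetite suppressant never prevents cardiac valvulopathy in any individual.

about 397 cases

p₁ = 0.27, p₀ = 0.14.
PN = (p₁ − p₀)/p₁ = (0.27 − 0.14) / 0.27 ≈ 0.48148.
Attributable cases ≈ PN × (exposed cases) = 0.48148 × 824 ≈ 396.74.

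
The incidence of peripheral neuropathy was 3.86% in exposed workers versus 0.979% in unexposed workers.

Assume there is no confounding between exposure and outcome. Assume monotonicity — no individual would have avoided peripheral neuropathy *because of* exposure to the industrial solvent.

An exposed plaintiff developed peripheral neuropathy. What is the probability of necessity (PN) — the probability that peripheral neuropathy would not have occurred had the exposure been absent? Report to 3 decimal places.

p₁ = 0.0386, p₀ = 0.00979.
Under exogeneity and monotonicity, PN = (p₁ − p₀) / p₁.
PN = (0.0386 − 0.00979) / 0.0386 = 0.02881 / 0.0386 ≈ 0.7464

PN ≈ 0.746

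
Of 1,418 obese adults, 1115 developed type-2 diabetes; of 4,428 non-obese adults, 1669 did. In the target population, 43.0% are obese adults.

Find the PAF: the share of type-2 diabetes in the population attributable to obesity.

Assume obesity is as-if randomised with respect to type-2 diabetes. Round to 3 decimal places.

PAF ≈ 0.318

p₁ = P(outcome | exposed) = 1115/1418 = 0.78632
p₀ = P(outcome | unexposed) = 1669/4428 = 0.37692
Overall risk P(Y=1) = π·p₁ + (1−π)·p₀ = 0.43×0.78632 + 0.57×0.37692 = 0.55296.
Under exogeneity, PAF = [P(Y=1) − p₀] / P(Y=1).
PAF = (0.55296 − 0.37692) / 0.55296 ≈ 0.3184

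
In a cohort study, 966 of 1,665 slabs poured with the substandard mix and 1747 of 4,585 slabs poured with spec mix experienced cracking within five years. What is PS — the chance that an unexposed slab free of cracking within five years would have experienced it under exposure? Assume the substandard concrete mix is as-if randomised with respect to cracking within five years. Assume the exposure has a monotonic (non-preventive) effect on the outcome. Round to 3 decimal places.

PS ≈ 0.322

p₁ = P(outcome | exposed) = 966/1665 = 0.58018
p₀ = P(outcome | unexposed) = 1747/4585 = 0.38103
Under exogeneity and monotonicity, PS = (p₁ − p₀) / (1 − p₀).
PS = (0.58018 − 0.38103) / (1 − 0.38103) = 0.19916 / 0.61897 ≈ 0.3217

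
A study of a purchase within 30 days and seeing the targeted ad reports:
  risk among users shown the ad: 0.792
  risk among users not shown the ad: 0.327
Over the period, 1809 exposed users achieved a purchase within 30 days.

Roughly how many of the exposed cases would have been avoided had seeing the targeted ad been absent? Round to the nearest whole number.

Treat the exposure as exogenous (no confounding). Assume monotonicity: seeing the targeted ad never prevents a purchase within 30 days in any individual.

about 1062 cases

Let p₁ = 0.792, p₀ = 0.327.
PN = (p₁ − p₀)/p₁ = (0.792 − 0.327) / 0.792 ≈ 0.58712.
Attributable cases ≈ PN × (exposed cases) = 0.58712 × 1809 ≈ 1062.10.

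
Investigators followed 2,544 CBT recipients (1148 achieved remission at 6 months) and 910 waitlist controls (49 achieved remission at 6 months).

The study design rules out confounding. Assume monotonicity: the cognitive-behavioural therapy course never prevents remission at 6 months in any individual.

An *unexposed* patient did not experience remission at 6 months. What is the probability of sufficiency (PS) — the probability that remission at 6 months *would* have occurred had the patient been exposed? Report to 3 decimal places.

PS ≈ 0.420

p₁ = P(outcome | exposed) = 1148/2544 = 0.45126
p₀ = P(outcome | unexposed) = 49/910 = 0.053846
Under exogeneity and monotonicity, PS = (p₁ − p₀) / (1 − p₀).
PS = (0.45126 − 0.053846) / (1 − 0.053846) = 0.39741 / 0.94615 ≈ 0.4200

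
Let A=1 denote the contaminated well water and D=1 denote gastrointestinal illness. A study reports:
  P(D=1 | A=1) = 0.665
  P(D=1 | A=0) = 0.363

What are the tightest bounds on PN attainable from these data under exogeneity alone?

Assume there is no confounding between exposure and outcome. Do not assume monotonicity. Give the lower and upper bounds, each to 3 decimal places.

Let p₁ = 0.665, p₀ = 0.363.
Under exogeneity alone the bounds on PN are max{0,(p₁−p₀)/p₁} ≤ PN ≤ min{1,(1−p₀)/p₁}.
  lower = (p₁ − p₀)/p₁ = 0.302 / 0.665 ≈ 0.4541
  upper = min{1, (1 − p₀)/p₁} = 0.637 / 0.665 ≈ 0.9579

0.454 ≤ PN ≤ 0.958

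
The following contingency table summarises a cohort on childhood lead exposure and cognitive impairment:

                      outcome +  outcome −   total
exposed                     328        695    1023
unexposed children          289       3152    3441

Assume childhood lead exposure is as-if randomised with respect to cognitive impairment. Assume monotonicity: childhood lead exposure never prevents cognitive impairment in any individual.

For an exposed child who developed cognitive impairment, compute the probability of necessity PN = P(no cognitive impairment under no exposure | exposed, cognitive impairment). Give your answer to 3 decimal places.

PN ≈ 0.738

p₁ = P(outcome | exposed) = 328/1023 = 0.32063
p₀ = P(outcome | unexposed) = 289/3441 = 0.083987
Under exogeneity and monotonicity, PN = (p₁ − p₀) / p₁.
PN = (0.32063 − 0.083987) / 0.32063 = 0.23664 / 0.32063 ≈ 0.7381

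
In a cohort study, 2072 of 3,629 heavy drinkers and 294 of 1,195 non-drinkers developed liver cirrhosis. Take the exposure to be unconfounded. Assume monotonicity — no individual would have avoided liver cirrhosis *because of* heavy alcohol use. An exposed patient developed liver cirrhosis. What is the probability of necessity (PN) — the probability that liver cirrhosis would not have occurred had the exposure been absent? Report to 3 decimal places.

PN ≈ 0.569

p₁ = P(outcome | exposed) = 2072/3629 = 0.57096
p₀ = P(outcome | unexposed) = 294/1195 = 0.24603
Under exogeneity and monotonicity, PN = (p₁ − p₀) / p₁.
PN = (0.57096 − 0.24603) / 0.57096 = 0.32493 / 0.57096 ≈ 0.5691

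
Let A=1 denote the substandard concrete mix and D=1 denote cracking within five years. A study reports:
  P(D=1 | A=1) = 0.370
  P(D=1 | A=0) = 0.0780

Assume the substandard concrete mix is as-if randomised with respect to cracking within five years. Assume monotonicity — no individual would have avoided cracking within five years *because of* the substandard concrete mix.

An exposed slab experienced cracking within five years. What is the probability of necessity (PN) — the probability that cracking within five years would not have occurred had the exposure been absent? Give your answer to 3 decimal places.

Let p₁ = 0.37, p₀ = 0.078.
Under exogeneity and monotonicity, PN = (p₁ − p₀) / p₁.
PN = (0.37 − 0.078) / 0.37 = 0.292 / 0.37 ≈ 0.7892

PN ≈ 0.789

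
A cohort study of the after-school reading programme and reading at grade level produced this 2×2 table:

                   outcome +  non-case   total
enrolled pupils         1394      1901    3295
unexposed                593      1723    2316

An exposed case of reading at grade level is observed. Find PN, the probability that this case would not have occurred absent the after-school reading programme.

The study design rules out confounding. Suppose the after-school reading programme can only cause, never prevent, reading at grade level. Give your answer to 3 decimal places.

p₁ = P(outcome | exposed) = 1394/3295 = 0.42307
p₀ = P(outcome | unexposed) = 593/2316 = 0.25604
Under exogeneity and monotonicity, PN = (p₁ − p₀) / p₁.
PN = (0.42307 − 0.25604) / 0.42307 = 0.16702 / 0.42307 ≈ 0.3948

PN ≈ 0.395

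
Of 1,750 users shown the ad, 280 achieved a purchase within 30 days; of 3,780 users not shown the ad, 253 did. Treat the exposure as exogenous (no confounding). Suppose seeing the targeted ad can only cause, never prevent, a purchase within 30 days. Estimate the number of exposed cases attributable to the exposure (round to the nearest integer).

p₁ = P(outcome | exposed) = 280/1750 = 0.16
p₀ = P(outcome | unexposed) = 253/3780 = 0.066931
PN = (p₁ − p₀)/p₁ = (0.16 − 0.066931) / 0.16 ≈ 0.58168.
Attributable cases ≈ PN × (exposed cases) = 0.58168 × 280 ≈ 162.87.

about 163 cases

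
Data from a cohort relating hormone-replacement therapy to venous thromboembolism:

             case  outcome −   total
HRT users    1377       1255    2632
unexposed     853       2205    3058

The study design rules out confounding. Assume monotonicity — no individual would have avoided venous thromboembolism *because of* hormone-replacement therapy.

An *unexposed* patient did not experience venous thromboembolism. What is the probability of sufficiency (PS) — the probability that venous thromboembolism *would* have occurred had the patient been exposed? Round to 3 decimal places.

p₁ = P(outcome | exposed) = 1377/2632 = 0.52318
p₀ = P(outcome | unexposed) = 853/3058 = 0.27894
Under exogeneity and monotonicity, PS = (p₁ − p₀) / (1 − p₀).
PS = (0.52318 − 0.27894) / (1 − 0.27894) = 0.24424 / 0.72106 ≈ 0.3387

PS ≈ 0.339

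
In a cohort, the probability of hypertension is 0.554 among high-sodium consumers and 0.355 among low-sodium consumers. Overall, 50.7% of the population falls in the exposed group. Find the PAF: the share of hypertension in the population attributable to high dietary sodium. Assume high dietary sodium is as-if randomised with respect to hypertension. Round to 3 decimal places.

PAF ≈ 0.221

Let p₁ = 0.554, p₀ = 0.355.
Overall risk P(Y=1) = π·p₁ + (1−π)·p₀ = 0.507×0.554 + 0.493×0.355 = 0.45589.
Under exogeneity, PAF = [P(Y=1) − p₀] / P(Y=1).
PAF = (0.45589 − 0.355) / 0.45589 ≈ 0.2213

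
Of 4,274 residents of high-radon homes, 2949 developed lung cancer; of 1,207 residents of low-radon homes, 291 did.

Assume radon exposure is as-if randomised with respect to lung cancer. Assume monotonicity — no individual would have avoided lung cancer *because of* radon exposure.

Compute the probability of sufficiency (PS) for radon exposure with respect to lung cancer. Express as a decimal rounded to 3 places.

PS ≈ 0.591

p₁ = P(outcome | exposed) = 2949/4274 = 0.68999
p₀ = P(outcome | unexposed) = 291/1207 = 0.24109
Under exogeneity and monotonicity, PS = (p₁ − p₀) / (1 − p₀).
PS = (0.68999 − 0.24109) / (1 − 0.24109) = 0.44889 / 0.75891 ≈ 0.5915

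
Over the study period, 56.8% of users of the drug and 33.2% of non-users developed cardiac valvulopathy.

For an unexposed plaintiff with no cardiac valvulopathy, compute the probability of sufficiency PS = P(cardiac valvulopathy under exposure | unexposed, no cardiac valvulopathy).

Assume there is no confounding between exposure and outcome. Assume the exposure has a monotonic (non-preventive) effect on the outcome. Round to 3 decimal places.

PS ≈ 0.353

p₁ = 0.568, p₀ = 0.332.
Under exogeneity and monotonicity, PS = (p₁ − p₀) / (1 − p₀).
PS = (0.568 − 0.332) / (1 − 0.332) = 0.236 / 0.668 ≈ 0.3533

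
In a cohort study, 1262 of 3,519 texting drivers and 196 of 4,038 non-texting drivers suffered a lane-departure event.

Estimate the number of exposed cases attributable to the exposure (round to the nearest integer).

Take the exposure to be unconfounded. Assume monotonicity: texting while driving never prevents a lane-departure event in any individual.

about 1091 cases

p₁ = P(outcome | exposed) = 1262/3519 = 0.35862
p₀ = P(outcome | unexposed) = 196/4038 = 0.048539
PN = (p₁ − p₀)/p₁ = (0.35862 − 0.048539) / 0.35862 ≈ 0.86465.
Attributable cases ≈ PN × (exposed cases) = 0.86465 × 1262 ≈ 1091.19.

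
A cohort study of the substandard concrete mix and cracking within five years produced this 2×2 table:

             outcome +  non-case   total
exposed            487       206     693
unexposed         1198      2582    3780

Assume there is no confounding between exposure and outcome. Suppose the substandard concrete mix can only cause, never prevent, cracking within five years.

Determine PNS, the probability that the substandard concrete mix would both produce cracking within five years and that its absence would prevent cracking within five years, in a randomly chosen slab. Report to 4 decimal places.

p₁ = P(outcome | exposed) = 487/693 = 0.70274
p₀ = P(outcome | unexposed) = 1198/3780 = 0.31693
Under exogeneity and monotonicity, PNS = p₁ − p₀.
PNS = 0.70274 − 0.31693 = 0.38581

PNS ≈ 0.3858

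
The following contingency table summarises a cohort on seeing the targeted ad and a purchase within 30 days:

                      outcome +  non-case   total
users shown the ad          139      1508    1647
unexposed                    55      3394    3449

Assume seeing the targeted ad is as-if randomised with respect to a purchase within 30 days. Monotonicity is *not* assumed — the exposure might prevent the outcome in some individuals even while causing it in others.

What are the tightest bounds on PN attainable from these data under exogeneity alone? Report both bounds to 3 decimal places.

0.811 ≤ PN ≤ 1.000

p₁ = P(outcome | exposed) = 139/1647 = 0.084396
p₀ = P(outcome | unexposed) = 55/3449 = 0.015947
Under exogeneity alone the bounds on PN are max{0,(p₁−p₀)/p₁} ≤ PN ≤ min{1,(1−p₀)/p₁}.
  lower = (p₁ − p₀)/p₁ = 0.068449 / 0.084396 ≈ 0.8110
  upper = min{1, (1 − p₀)/p₁} = 0.98405 / 0.084396 ≈ 11.6600 → capped at 1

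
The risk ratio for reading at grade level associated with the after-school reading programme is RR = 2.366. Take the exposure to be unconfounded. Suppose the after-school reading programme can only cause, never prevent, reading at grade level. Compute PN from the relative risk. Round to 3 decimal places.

PN ≈ 0.577

Under exogeneity and monotonicity, PN = (RR − 1) / RR = 1 − 1/RR.
PN = (2.366 − 1) / 2.366 = 1.366 / 2.366 ≈ 0.5773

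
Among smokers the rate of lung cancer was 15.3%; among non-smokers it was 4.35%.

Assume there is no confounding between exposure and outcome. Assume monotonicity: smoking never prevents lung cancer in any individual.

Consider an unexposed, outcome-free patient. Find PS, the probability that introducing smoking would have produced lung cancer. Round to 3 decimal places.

PS ≈ 0.114

p₁ = 0.153, p₀ = 0.0435.
Under exogeneity and monotonicity, PS = (p₁ − p₀) / (1 − p₀).
PS = (0.153 − 0.0435) / (1 − 0.0435) = 0.1095 / 0.9565 ≈ 0.1145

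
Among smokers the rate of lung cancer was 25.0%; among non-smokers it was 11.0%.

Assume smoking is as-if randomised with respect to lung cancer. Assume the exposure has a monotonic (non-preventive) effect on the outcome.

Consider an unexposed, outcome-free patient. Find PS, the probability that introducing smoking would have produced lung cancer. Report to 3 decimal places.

p₁ = 0.25, p₀ = 0.11.
Under exogeneity and monotonicity, PS = (p₁ − p₀) / (1 − p₀).
PS = (0.25 − 0.11) / (1 − 0.11) = 0.14 / 0.89 ≈ 0.1573

PS ≈ 0.157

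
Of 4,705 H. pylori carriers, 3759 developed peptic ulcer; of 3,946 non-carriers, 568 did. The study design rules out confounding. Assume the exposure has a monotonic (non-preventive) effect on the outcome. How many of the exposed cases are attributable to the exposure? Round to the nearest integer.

p₁ = P(outcome | exposed) = 3759/4705 = 0.79894
p₀ = P(outcome | unexposed) = 568/3946 = 0.14394
PN = (p₁ − p₀)/p₁ = (0.79894 − 0.14394) / 0.79894 ≈ 0.81983.
Attributable cases ≈ PN × (exposed cases) = 0.81983 × 3759 ≈ 3081.75.

about 3082 cases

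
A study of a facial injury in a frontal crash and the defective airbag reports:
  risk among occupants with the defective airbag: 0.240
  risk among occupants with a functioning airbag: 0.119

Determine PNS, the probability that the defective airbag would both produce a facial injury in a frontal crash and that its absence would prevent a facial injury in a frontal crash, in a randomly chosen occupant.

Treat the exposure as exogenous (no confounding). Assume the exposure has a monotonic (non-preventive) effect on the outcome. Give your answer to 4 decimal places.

Let p₁ = 0.24, p₀ = 0.119.
Under exogeneity and monotonicity, PNS = p₁ − p₀.
PNS = 0.24 − 0.119 = 0.121

PNS ≈ 0.1210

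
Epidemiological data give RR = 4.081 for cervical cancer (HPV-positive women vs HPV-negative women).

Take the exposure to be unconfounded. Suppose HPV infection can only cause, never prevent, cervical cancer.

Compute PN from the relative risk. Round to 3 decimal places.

PN ≈ 0.755

Under exogeneity and monotonicity, PN = (RR − 1) / RR = 1 − 1/RR.
PN = (4.081 − 1) / 4.081 = 3.081 / 4.081 ≈ 0.7550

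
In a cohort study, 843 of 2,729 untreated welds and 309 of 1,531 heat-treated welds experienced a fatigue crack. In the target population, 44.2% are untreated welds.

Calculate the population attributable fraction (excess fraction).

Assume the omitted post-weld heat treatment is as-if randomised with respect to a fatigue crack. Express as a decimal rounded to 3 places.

PAF ≈ 0.190

p₁ = P(outcome | exposed) = 843/2729 = 0.3089
p₀ = P(outcome | unexposed) = 309/1531 = 0.20183
Overall risk P(Y=1) = π·p₁ + (1−π)·p₀ = 0.442×0.3089 + 0.558×0.20183 = 0.24916.
Under exogeneity, PAF = [P(Y=1) − p₀] / P(Y=1).
PAF = (0.24916 − 0.20183) / 0.24916 ≈ 0.1900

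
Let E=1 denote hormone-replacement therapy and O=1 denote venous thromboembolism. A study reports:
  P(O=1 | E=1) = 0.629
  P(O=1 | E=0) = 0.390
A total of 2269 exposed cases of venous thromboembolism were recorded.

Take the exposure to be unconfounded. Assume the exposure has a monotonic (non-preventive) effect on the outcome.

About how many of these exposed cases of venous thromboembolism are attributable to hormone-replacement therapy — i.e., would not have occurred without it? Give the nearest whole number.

Let p₁ = 0.629, p₀ = 0.39.
PN = (p₁ − p₀)/p₁ = (0.629 − 0.39) / 0.629 ≈ 0.37997.
Attributable cases ≈ PN × (exposed cases) = 0.37997 × 2269 ≈ 862.15.

about 862 cases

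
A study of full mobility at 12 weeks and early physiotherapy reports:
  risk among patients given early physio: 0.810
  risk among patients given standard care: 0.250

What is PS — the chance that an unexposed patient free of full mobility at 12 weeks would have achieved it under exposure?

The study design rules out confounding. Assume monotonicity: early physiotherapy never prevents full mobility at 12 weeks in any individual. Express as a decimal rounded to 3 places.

Let p₁ = 0.81, p₀ = 0.25.
Under exogeneity and monotonicity, PS = (p₁ − p₀) / (1 − p₀).
PS = (0.81 − 0.25) / (1 − 0.25) = 0.56 / 0.75 ≈ 0.7467

PS ≈ 0.747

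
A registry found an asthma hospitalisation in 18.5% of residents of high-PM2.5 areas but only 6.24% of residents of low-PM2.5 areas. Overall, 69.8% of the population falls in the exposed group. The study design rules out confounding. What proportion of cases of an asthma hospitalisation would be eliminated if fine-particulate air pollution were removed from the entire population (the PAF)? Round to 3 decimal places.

p₁ = 0.185, p₀ = 0.0624.
Overall risk P(Y=1) = π·p₁ + (1−π)·p₀ = 0.698×0.185 + 0.302×0.0624 = 0.14797.
Under exogeneity, PAF = [P(Y=1) − p₀] / P(Y=1).
PAF = (0.14797 − 0.0624) / 0.14797 ≈ 0.5783

PAF ≈ 0.578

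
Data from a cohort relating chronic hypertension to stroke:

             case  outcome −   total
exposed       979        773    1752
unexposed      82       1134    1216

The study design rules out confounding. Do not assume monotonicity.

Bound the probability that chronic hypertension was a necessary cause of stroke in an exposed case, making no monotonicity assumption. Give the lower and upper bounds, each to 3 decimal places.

p₁ = P(outcome | exposed) = 979/1752 = 0.55879
p₀ = P(outcome | unexposed) = 82/1216 = 0.067434
Under exogeneity alone the bounds on PN are max{0,(p₁−p₀)/p₁} ≤ PN ≤ min{1,(1−p₀)/p₁}.
  lower = (p₁ − p₀)/p₁ = 0.49136 / 0.55879 ≈ 0.8793
  upper = min{1, (1 − p₀)/p₁} = 0.93257 / 0.55879 ≈ 1.6689 → capped at 1

0.879 ≤ PN ≤ 1.000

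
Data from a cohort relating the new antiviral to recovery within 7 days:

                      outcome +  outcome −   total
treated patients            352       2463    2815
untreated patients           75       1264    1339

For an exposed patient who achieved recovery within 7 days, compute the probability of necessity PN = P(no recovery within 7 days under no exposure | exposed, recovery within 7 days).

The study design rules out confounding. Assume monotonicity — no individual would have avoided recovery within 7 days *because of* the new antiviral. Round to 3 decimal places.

p₁ = P(outcome | exposed) = 352/2815 = 0.12504
p₀ = P(outcome | unexposed) = 75/1339 = 0.056012
Under exogeneity and monotonicity, PN = (p₁ − p₀)/p₁.
PN = (0.12504 − 0.056012) / 0.12504 ≈ 0.5521

PN ≈ 0.552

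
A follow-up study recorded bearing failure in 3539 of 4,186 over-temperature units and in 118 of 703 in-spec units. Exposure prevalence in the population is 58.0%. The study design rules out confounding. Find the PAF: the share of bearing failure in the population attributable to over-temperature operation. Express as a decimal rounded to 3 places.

PAF ≈ 0.701

p₁ = P(outcome | exposed) = 3539/4186 = 0.84544
p₀ = P(outcome | unexposed) = 118/703 = 0.16785
Overall risk P(Y=1) = π·p₁ + (1−π)·p₀ = 0.58×0.84544 + 0.42×0.16785 = 0.56085.
Under exogeneity, PAF = [P(Y=1) − p₀] / P(Y=1).
PAF = (0.56085 − 0.16785) / 0.56085 ≈ 0.7007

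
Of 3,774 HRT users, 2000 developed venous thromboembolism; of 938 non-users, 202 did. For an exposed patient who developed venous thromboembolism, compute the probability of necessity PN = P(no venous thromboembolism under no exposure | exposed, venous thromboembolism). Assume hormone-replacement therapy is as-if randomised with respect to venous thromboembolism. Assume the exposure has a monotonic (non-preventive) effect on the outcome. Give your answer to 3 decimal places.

p₁ = P(outcome | exposed) = 2000/3774 = 0.52994
p₀ = P(outcome | unexposed) = 202/938 = 0.21535
Under exogeneity and monotonicity, PN = (p₁ − p₀) / p₁.
PN = (0.52994 − 0.21535) / 0.52994 = 0.31459 / 0.52994 ≈ 0.5936

PN ≈ 0.594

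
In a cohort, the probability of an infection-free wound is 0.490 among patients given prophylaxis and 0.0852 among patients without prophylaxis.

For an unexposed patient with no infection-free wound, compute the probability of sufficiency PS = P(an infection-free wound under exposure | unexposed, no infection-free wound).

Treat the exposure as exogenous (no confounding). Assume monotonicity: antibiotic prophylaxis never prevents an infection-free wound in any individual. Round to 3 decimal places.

Let p₁ = 0.49, p₀ = 0.0852.
Under exogeneity and monotonicity, PS = (p₁ − p₀) / (1 − p₀).
PS = (0.49 − 0.0852) / (1 − 0.0852) = 0.4048 / 0.9148 ≈ 0.4425

PS ≈ 0.443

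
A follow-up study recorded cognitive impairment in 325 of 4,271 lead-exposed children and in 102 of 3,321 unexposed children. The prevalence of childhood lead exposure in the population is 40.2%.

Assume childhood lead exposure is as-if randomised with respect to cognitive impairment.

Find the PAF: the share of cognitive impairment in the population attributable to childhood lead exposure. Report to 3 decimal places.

p₁ = P(outcome | exposed) = 325/4271 = 0.076095
p₀ = P(outcome | unexposed) = 102/3321 = 0.030714
Overall risk P(Y=1) = π·p₁ + (1−π)·p₀ = 0.402×0.076095 + 0.598×0.030714 = 0.048957.
Under exogeneity, PAF = [P(Y=1) − p₀] / P(Y=1).
PAF = (0.048957 − 0.030714) / 0.048957 ≈ 0.3726

PAF ≈ 0.373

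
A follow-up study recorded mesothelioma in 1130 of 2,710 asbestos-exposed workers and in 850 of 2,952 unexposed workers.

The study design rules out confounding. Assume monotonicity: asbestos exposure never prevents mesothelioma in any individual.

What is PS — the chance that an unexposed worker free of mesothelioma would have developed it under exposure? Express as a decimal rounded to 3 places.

PS ≈ 0.181

p₁ = P(outcome | exposed) = 1130/2710 = 0.41697
p₀ = P(outcome | unexposed) = 850/2952 = 0.28794
Under exogeneity and monotonicity, PS = (p₁ − p₀) / (1 − p₀).
PS = (0.41697 − 0.28794) / (1 − 0.28794) = 0.12903 / 0.71206 ≈ 0.1812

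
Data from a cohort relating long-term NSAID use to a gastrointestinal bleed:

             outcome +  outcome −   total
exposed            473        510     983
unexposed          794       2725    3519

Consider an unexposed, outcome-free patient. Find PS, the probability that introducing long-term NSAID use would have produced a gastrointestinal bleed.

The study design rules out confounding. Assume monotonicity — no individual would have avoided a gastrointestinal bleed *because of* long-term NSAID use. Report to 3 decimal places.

p₁ = P(outcome | exposed) = 473/983 = 0.48118
p₀ = P(outcome | unexposed) = 794/3519 = 0.22563
Under exogeneity and monotonicity, PS = (p₁ − p₀)/(1 − p₀).
PS = (0.48118 − 0.22563) / 0.77437 ≈ 0.3300

PS ≈ 0.330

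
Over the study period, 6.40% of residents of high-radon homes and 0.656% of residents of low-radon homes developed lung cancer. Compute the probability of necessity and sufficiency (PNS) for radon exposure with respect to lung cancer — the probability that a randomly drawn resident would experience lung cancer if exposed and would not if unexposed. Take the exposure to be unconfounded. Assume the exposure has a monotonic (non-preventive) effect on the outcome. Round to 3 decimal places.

PNS ≈ 0.057

p₁ = 0.064, p₀ = 0.00656.
Under exogeneity and monotonicity, PNS = p₁ − p₀.
PNS = 0.064 − 0.00656 = 0.05744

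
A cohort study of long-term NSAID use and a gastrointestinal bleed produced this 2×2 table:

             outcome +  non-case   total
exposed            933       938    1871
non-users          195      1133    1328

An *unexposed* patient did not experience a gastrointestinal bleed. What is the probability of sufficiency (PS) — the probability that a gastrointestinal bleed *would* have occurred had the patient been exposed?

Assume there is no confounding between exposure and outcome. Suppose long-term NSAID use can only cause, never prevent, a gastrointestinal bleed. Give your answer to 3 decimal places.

PS ≈ 0.412

p₁ = P(outcome | exposed) = 933/1871 = 0.49866
p₀ = P(outcome | unexposed) = 195/1328 = 0.14684
Under exogeneity and monotonicity, PS = (p₁ − p₀)/(1 − p₀).
PS = (0.49866 − 0.14684) / 0.85316 ≈ 0.4124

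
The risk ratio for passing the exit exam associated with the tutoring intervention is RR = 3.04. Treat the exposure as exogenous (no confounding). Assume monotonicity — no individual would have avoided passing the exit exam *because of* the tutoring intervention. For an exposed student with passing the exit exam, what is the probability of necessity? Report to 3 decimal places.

PN ≈ 0.671

Under exogeneity and monotonicity, PN = (RR − 1) / RR = 1 − 1/RR.
PN = (3.04 − 1) / 3.04 = 2.04 / 3.04 ≈ 0.6711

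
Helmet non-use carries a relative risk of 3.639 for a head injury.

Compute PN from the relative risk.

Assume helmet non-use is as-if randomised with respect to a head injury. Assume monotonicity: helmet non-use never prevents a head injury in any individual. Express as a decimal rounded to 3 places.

Under exogeneity and monotonicity, PN = (RR − 1) / RR = 1 − 1/RR.
PN = (3.639 − 1) / 3.639 = 2.639 / 3.639 ≈ 0.7252

PN ≈ 0.725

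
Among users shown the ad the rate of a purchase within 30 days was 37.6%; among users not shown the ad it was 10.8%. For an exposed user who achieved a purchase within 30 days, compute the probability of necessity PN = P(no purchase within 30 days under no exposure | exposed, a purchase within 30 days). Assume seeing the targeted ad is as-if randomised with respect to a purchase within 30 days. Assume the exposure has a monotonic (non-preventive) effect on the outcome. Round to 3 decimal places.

PN ≈ 0.713

p₁ = 0.376, p₀ = 0.108.
Under exogeneity and monotonicity, PN = (p₁ − p₀) / p₁.
PN = (0.376 − 0.108) / 0.376 = 0.268 / 0.376 ≈ 0.7128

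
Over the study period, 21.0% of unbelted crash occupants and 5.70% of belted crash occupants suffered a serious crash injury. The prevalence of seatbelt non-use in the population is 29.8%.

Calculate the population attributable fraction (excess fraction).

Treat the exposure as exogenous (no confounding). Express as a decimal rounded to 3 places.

PAF ≈ 0.444

p₁ = 0.21, p₀ = 0.057.
Overall risk P(Y=1) = π·p₁ + (1−π)·p₀ = 0.298×0.21 + 0.702×0.057 = 0.10259.
Under exogeneity, PAF = [P(Y=1) − p₀] / P(Y=1).
PAF = (0.10259 − 0.057) / 0.10259 ≈ 0.4444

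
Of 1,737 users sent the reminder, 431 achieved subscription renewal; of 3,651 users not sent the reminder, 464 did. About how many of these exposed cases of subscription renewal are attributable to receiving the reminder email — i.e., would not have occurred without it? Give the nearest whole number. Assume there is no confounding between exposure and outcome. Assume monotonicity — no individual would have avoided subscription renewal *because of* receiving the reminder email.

p₁ = P(outcome | exposed) = 431/1737 = 0.24813
p₀ = P(outcome | unexposed) = 464/3651 = 0.12709
PN = (p₁ − p₀)/p₁ = (0.24813 − 0.12709) / 0.24813 ≈ 0.48781.
Attributable cases ≈ PN × (exposed cases) = 0.48781 × 431 ≈ 210.25.

about 210 cases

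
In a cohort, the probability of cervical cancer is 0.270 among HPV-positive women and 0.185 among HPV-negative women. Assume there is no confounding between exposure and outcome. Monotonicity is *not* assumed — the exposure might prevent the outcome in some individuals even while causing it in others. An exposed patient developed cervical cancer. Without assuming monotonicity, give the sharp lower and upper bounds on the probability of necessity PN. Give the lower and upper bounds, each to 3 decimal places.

Let p₁ = 0.27, p₀ = 0.185.
Under exogeneity alone the bounds on PN are max{0,(p₁−p₀)/p₁} ≤ PN ≤ min{1,(1−p₀)/p₁}.
  lower = (p₁ − p₀)/p₁ = 0.085 / 0.27 ≈ 0.3148
  upper = min{1, (1 − p₀)/p₁} = 0.815 / 0.27 ≈ 3.0185 → capped at 1

0.315 ≤ PN ≤ 1.000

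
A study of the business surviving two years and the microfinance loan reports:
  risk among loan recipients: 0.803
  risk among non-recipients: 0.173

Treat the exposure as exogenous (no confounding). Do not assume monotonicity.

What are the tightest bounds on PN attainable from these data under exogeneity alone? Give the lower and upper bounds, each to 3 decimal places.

0.785 ≤ PN ≤ 1.000

Let p₁ = 0.803, p₀ = 0.173.
Under exogeneity alone the bounds on PN are max{0,(p₁−p₀)/p₁} ≤ PN ≤ min{1,(1−p₀)/p₁}.
  lower = (p₁ − p₀)/p₁ = 0.63 / 0.803 ≈ 0.7846
  upper = min{1, (1 − p₀)/p₁} = 0.827 / 0.803 ≈ 1.0299 → capped at 1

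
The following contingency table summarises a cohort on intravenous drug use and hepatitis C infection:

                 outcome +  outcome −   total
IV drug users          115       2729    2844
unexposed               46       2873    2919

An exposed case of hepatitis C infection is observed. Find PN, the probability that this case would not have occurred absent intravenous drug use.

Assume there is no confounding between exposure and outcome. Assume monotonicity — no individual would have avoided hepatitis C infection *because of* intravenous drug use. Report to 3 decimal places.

p₁ = P(outcome | exposed) = 115/2844 = 0.040436
p₀ = P(outcome | unexposed) = 46/2919 = 0.015759
Under exogeneity and monotonicity, PN = (p₁ − p₀)/p₁.
PN = (0.040436 − 0.015759) / 0.040436 ≈ 0.6103

PN ≈ 0.610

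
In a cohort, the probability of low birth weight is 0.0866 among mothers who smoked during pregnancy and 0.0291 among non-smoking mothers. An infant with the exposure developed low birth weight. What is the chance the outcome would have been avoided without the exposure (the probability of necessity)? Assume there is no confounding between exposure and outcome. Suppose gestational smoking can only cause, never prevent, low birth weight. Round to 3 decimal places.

PN ≈ 0.664

Let p₁ = 0.0866, p₀ = 0.0291.
Under exogeneity and monotonicity, PN = (p₁ − p₀) / p₁.
PN = (0.0866 − 0.0291) / 0.0866 = 0.0575 / 0.0866 ≈ 0.6640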